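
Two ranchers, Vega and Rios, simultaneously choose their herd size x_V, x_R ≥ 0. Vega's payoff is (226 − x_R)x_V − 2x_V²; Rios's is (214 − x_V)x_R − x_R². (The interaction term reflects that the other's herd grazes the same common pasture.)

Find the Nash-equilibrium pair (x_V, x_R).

34, 90

Expanding Vega's payoff: 226x_V − x_Rx_V − 2x_V².
∂π/∂x_V = 226 − x_R − 4x_V = 0, so x_V = 56.5 − 0.25x_R.
Likewise for Rios: x_R = 107 − 0.5x_V.
Substituting the second reaction function into the first: x_V = 56.5 − 0.25(107 − 0.5x_V), which gives 0.875x_V = 29.75 ⇒ x_V = 34.
Then x_R = 107 − 0.5·34 = 90.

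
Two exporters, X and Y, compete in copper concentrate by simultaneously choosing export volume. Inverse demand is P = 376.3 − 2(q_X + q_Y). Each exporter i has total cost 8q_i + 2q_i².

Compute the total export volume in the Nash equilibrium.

Exporter X's profit: π = q_X(376.3 − 2(q_X + q_Y)) − 8q_X − 2q_X².
∂π/∂q_X = 368.3 − 8q_X − 2q_Y = 0, so q_X = 46.0375 − 0.25q_Y.
By symmetry q_Y = q_X; substituting into the reaction function, 1.25q_X = 46.0375 and q_X = 36.83.
Total export volume: 36.83 + 36.83 = 73.66.

73.66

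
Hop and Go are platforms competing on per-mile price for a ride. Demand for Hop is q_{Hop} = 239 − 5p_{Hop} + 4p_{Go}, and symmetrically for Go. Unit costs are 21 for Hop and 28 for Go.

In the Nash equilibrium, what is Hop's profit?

7220

Hop's profit: π = (p_{Hop} − 21)(239 − 5p_{Hop} + 4p_{Go}).
∂π/∂p_{Hop} = 344 − 10p_{Hop} + 4p_{Go} = 0 ⇒ p_{Hop} = 34.4 + 0.4p_{Go}.
Similarly p_{Go} = 37.9 + 0.4p_{Hop}.
Plugging p_{Go} into Hop's best response: p_{Hop} = 34.4 + 0.4(37.9 + 0.4p_{Hop}) ⇒ 0.84p_{Hop} = 49.56, so p_{Hop} = 59.
Then p_{Go} = 37.9 + 0.4·59 = 61.5.
q_{Hop} = 239 − 5·59 + 4·61.5 = 190.
Profit = (59 − 21)·190 = 7220.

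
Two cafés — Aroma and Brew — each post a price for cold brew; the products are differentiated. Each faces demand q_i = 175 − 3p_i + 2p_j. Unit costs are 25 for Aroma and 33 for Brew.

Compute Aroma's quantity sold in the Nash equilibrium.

117

Aroma's profit: π = (p_{Aroma} − 25)(175 − 3p_{Aroma} + 2p_{Brew}).
∂π/∂p_{Aroma} = 250 − 6p_{Aroma} + 2p_{Brew} = 0 ⇒ p_{Aroma} = 125/3 + (1/3)p_{Brew}.
Similarly p_{Brew} = 137/3 + (1/3)p_{Aroma}.
Plugging p_{Brew} into Aroma's best response: p_{Aroma} = 125/3 + (1/3)(137/3 + (1/3)p_{Aroma}) ⇒ (8/9)p_{Aroma} = 512/9, so p_{Aroma} = 64.
Then p_{Brew} = 137/3 + (1/3)·64 = 67.
q_{Aroma} = 175 − 3·64 + 2·67 = 117.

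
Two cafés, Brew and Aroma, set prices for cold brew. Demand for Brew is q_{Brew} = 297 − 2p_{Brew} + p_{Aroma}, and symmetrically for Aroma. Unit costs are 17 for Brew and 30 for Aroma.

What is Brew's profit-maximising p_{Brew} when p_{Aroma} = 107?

109.5

Brew's profit: π = (p_{Brew} − 17)(297 − 2p_{Brew} + p_{Aroma}).
∂π/∂p_{Brew} = 331 − 4p_{Brew} + p_{Aroma} = 0 ⇒ p_{Brew} = 82.75 + 0.25p_{Aroma}.
At p_{Aroma} = 107: p_{Brew} = 82.75 + 0.25·107 = 109.5.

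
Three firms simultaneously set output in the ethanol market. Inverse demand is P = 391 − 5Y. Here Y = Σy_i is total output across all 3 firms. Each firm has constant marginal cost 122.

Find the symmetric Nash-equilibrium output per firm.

13.45

A representative firm's profit is π_i = y_i(391 − 5Y) − 122y_i, with Y = y_i + Σ_{j≠i} y_j.
First-order condition: 269 − 10y_i − 5Σ_{j≠i} y_j = 0.
Imposing symmetry (y_j = y for all j) turns Σ_{j≠i} y_j into 2y, so 269 = 20y and y = 13.45.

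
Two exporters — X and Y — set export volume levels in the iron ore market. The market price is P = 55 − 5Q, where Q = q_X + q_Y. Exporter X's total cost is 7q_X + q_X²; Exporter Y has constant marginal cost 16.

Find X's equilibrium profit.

Exporter X's profit: π = q_X(55 − 5(q_X + q_Y)) − 7q_X − q_X².
∂π/∂q_X = 48 − 12q_X − 5q_Y = 0, so q_X = 4 − (5/12)q_Y.
For Y: ∂π/∂q_Y = 39 − 10q_Y − 5q_X = 0 ⇒ q_Y = 3.9 − 0.5q_X.
Solving the two reaction functions simultaneously: (1 − (−5/12)(−0.5))q_X = 4 − (5/12)·3.9, so (19/24)q_X = 2.375 and q_X = 3.
Then q_Y = 3.9 − 0.5·3 = 2.4.
Price P = 55 − 5·5.4 = 28.
X's profit: (28 − 7)·3 − (3)² = 54.

54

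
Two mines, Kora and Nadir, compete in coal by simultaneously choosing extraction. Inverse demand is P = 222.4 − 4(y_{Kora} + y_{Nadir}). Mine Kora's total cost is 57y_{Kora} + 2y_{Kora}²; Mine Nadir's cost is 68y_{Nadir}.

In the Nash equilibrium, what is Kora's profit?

Mine Kora's profit: π = y_{Kora}(222.4 − 4(y_{Kora} + y_{Nadir})) − 57y_{Kora} − 2y_{Kora}².
∂π/∂y_{Kora} = 165.4 − 12y_{Kora} − 4y_{Nadir} = 0, so y_{Kora} = 827/60 − (1/3)y_{Nadir}.
For Nadir: ∂π/∂y_{Nadir} = 154.4 − 8y_{Nadir} − 4y_{Kora} = 0 ⇒ y_{Nadir} = 19.3 − 0.5y_{Kora}.
Solving the two reaction functions simultaneously: (1 − (−1/3)(−0.5))y_{Kora} = 827/60 − (1/3)·19.3, so (5/6)y_{Kora} = 7.35 and y_{Kora} = 8.82.
Then y_{Nadir} = 19.3 − 0.5·8.82 = 14.89.
Price P = 222.4 − 4·23.71 = 127.56.
Kora's profit: (127.56 − 57)·8.82 − 2(8.82)² = 466.7544.

466.7544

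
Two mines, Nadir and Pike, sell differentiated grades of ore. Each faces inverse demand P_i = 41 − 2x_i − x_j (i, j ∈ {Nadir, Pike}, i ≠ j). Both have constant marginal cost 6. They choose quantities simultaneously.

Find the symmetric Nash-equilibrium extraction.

7

Mine Nadir's profit: π = x_{Nadir}(41 − 2x_{Nadir} − x_{Pike}) − 6x_{Nadir}.
∂π/∂x_{Nadir} = 35 − 4x_{Nadir} − x_{Pike} = 0 ⇒ x_{Nadir} = 8.75 − 0.25x_{Pike}.
The game is symmetric, so in equilibrium x_{Pike} = x_{Nadir}: the reaction function gives 1.25x_{Nadir} = 8.75, hence x_{Nadir} = 7.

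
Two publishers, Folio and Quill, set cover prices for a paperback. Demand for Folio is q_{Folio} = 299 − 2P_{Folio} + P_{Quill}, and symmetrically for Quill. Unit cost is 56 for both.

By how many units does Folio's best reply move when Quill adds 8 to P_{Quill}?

Folio's profit: π = (P_{Folio} − 56)(299 − 2P_{Folio} + P_{Quill}).
∂π/∂P_{Folio} = 411 − 4P_{Folio} + P_{Quill} = 0 ⇒ P_{Folio} = 102.75 + 0.25P_{Quill}.
The reaction-function slope is 0.25, so an 8-unit rise in P_{Quill} moves P_{Folio} by 0.25 × 8 = 2. Folio's best response rises — the actions are strategic complements.

2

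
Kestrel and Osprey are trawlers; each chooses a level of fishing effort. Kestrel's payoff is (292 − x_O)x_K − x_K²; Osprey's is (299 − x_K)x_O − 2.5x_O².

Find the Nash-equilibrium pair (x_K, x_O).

Expanding Kestrel's payoff: 292x_K − x_Ox_K − x_K².
∂π/∂x_K = 292 − x_O − 2x_K = 0, so x_K = 146 − 0.5x_O.
Likewise for Osprey: x_O = 59.8 − 0.2x_K.
Solving the two reaction functions simultaneously: (1 − (−0.5)(−0.2))x_K = 146 − 0.5·59.8, so 0.9x_K = 116.1 and x_K = 129.
Then x_O = 59.8 − 0.2·129 = 34.

129, 34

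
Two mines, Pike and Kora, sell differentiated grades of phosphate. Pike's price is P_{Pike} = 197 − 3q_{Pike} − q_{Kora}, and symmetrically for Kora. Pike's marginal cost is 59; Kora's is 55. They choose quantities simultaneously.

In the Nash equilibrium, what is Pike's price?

117.8

Mine Pike's profit: π = q_{Pike}(197 − 3q_{Pike} − q_{Kora}) − 59q_{Pike}.
∂π/∂q_{Pike} = 138 − 6q_{Pike} − q_{Kora} = 0 ⇒ q_{Pike} = 23 − (1/6)q_{Kora}.
Similarly q_{Kora} = 71/3 − (1/6)q_{Pike}.
Plugging q_{Kora} into Pike's best response: q_{Pike} = 23 − (1/6)(71/3 − (1/6)q_{Pike}) ⇒ (35/36)q_{Pike} = 343/18, so q_{Pike} = 19.6.
Then q_{Kora} = 71/3 − (1/6)·19.6 = 20.4.
P_{Pike} = 197 − 3·19.6 − 20.4 = 117.8.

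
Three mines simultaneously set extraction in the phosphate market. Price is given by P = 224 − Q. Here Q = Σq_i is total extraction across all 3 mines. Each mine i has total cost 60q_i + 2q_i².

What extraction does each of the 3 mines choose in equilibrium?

20.5

A representative mine's profit is π_i = q_i(224 − Q) − 60q_i − 2q_i², with Q = q_i + Σ_{j≠i} q_j.
First-order condition: 164 − 6q_i − Σ_{j≠i} q_j = 0.
In a symmetric equilibrium every mine chooses the same q, so Σ_{j≠i} q_j = 2q. The condition becomes 164 − 8q = 0, giving q = 164/8 = 20.5.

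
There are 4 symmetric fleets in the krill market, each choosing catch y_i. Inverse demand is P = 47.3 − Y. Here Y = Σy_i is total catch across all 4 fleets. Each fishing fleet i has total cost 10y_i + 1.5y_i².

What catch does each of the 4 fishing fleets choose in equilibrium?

4.6625

A representative fishing fleet's profit is π_i = y_i(47.3 − Y) − 10y_i − 1.5y_i², with Y = y_i + Σ_{j≠i} y_j.
First-order condition: 37.3 − 5y_i − Σ_{j≠i} y_j = 0.
In a symmetric equilibrium every fishing fleet chooses the same y, so Σ_{j≠i} y_j = 3y. The condition becomes 37.3 − 8y = 0, giving y = 37.3/8 = 4.6625.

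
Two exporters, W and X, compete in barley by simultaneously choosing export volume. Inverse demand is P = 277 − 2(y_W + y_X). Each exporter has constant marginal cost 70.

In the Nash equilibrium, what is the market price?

139

Exporter W's profit: π = y_W(277 − 2(y_W + y_X)) − 70y_W.
∂π/∂y_W = 207 − 4y_W − 2y_X = 0, so y_W = 51.75 − 0.5y_X.
The game is symmetric, so in equilibrium y_X = y_W: the reaction function gives 1.5y_W = 51.75, hence y_W = 34.5.
Equilibrium price: P = 277 − 2·69 = 139.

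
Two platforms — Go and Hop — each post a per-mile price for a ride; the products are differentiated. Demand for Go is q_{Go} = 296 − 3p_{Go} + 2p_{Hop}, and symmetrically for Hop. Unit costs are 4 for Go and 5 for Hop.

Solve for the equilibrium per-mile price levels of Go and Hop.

Go's profit: π = (p_{Go} − 4)(296 − 3p_{Go} + 2p_{Hop}).
∂π/∂p_{Go} = 308 − 6p_{Go} + 2p_{Hop} = 0 ⇒ p_{Go} = 154/3 + (1/3)p_{Hop}.
Similarly p_{Hop} = 311/6 + (1/3)p_{Go}.
Plugging p_{Hop} into Go's best response: p_{Go} = 154/3 + (1/3)(311/6 + (1/3)p_{Go}) ⇒ (8/9)p_{Go} = 1235/18, so p_{Go} = 77.1875.
Then p_{Hop} = 311/6 + (1/3)·77.1875 = 77.5625.

77.1875, 77.5625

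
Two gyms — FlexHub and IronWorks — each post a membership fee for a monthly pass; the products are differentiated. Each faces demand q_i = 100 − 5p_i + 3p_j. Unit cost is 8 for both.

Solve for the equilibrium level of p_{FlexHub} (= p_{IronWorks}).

FlexHub's profit: π = (p_{FlexHub} − 8)(100 − 5p_{FlexHub} + 3p_{IronWorks}).
∂π/∂p_{FlexHub} = 140 − 10p_{FlexHub} + 3p_{IronWorks} = 0 ⇒ p_{FlexHub} = 14 + 0.3p_{IronWorks}.
By symmetry p_{IronWorks} = p_{FlexHub}; substituting into the reaction function, 0.7p_{FlexHub} = 14 and p_{FlexHub} = 20.

20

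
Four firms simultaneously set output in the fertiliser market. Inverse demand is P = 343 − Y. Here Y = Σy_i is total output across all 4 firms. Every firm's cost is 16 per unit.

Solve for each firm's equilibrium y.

A representative firm's profit is π_i = y_i(343 − Y) − 16y_i, with Y = y_i + Σ_{j≠i} y_j.
First-order condition: 327 − 2y_i − Σ_{j≠i} y_j = 0.
In a symmetric equilibrium every firm chooses the same y, so Σ_{j≠i} y_j = 3y. The condition becomes 327 − 5y = 0, giving y = 327/5 = 65.4.

65.4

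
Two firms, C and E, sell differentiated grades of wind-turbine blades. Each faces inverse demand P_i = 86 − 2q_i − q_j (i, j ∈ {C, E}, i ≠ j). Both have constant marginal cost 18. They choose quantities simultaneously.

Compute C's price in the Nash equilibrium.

Firm C's profit: π = q_C(86 − 2q_C − q_E) − 18q_C.
∂π/∂q_C = 68 − 4q_C − q_E = 0 ⇒ q_C = 17 − 0.25q_E.
The game is symmetric, so in equilibrium q_E = q_C: the reaction function gives 1.25q_C = 17, hence q_C = 13.6.
P_C = 86 − 2·13.6 − 13.6 = 45.2.

45.2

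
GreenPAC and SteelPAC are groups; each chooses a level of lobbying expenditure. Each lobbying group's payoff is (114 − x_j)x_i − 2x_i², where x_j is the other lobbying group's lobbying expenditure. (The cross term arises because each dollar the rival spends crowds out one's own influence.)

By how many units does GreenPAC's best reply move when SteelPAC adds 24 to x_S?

-6

GreenPAC's payoff is (114 − x_S)x_G − 2x_G².
∂π/∂x_G = 114 − x_S − 4x_G = 0, so x_G = 28.5 − 0.25x_S.
The reaction-function slope is −0.25, so a 24-unit rise in x_S moves x_G by −0.25 × 24 = −6. GreenPAC's best response falls — the actions are strategic substitutes.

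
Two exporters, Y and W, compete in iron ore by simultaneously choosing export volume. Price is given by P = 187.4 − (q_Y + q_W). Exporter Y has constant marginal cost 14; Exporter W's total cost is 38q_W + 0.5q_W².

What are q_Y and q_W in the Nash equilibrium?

Exporter Y's profit: π = q_Y(187.4 − (q_Y + q_W)) − 14q_Y.
∂π/∂q_Y = 173.4 − 2q_Y − q_W = 0, so q_Y = 86.7 − 0.5q_W.
For W: ∂π/∂q_W = 149.4 − 3q_W − q_Y = 0 ⇒ q_W = 49.8 − (1/3)q_Y.
Substituting the second reaction function into the first: q_Y = 86.7 − 0.5(49.8 − (1/3)q_Y), which gives (5/6)q_Y = 61.8 ⇒ q_Y = 74.16.
Then q_W = 49.8 − (1/3)·74.16 = 25.08.

74.16, 25.08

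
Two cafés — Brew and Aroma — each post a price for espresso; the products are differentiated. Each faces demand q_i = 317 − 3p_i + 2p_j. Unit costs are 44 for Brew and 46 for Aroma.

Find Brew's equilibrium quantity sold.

205.875

Brew's profit: π = (p_{Brew} − 44)(317 − 3p_{Brew} + 2p_{Aroma}).
∂π/∂p_{Brew} = 449 − 6p_{Brew} + 2p_{Aroma} = 0 ⇒ p_{Brew} = 449/6 + (1/3)p_{Aroma}.
Similarly p_{Aroma} = 455/6 + (1/3)p_{Brew}.
Plugging p_{Aroma} into Brew's best response: p_{Brew} = 449/6 + (1/3)(455/6 + (1/3)p_{Brew}) ⇒ (8/9)p_{Brew} = 901/9, so p_{Brew} = 112.625.
Then p_{Aroma} = 455/6 + (1/3)·112.625 = 113.375.
q_{Brew} = 317 − 3·112.625 + 2·113.375 = 205.875.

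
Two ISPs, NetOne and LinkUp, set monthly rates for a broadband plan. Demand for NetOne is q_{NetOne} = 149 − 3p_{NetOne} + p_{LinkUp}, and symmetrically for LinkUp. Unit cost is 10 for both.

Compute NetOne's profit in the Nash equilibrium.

NetOne's profit: π = (p_{NetOne} − 10)(149 − 3p_{NetOne} + p_{LinkUp}).
∂π/∂p_{NetOne} = 179 − 6p_{NetOne} + p_{LinkUp} = 0 ⇒ p_{NetOne} = 179/6 + (1/6)p_{LinkUp}.
By symmetry p_{LinkUp} = p_{NetOne}; substituting into the reaction function, (5/6)p_{NetOne} = 179/6 and p_{NetOne} = 35.8.
q_{NetOne} = 149 − 3·35.8 + 35.8 = 77.4.
Profit = (35.8 − 10)·77.4 = 1996.92.

1996.92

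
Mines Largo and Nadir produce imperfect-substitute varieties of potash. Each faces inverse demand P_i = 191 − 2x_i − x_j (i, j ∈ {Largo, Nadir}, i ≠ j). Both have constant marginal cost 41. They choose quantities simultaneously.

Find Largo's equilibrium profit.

1800

Mine Largo's profit: π = x_{Largo}(191 − 2x_{Largo} − x_{Nadir}) − 41x_{Largo}.
∂π/∂x_{Largo} = 150 − 4x_{Largo} − x_{Nadir} = 0 ⇒ x_{Largo} = 37.5 − 0.25x_{Nadir}.
The game is symmetric, so in equilibrium x_{Nadir} = x_{Largo}: the reaction function gives 1.25x_{Largo} = 37.5, hence x_{Largo} = 30.
P_{Largo} = 191 − 2·30 − 30 = 101.
Profit = (101 − 41)·30 = 1800.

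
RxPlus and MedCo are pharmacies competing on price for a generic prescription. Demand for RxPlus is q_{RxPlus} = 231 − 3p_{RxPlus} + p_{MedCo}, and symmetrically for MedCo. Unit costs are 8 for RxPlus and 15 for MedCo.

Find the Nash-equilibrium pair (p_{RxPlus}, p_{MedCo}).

RxPlus's profit: π = (p_{RxPlus} − 8)(231 − 3p_{RxPlus} + p_{MedCo}).
∂π/∂p_{RxPlus} = 255 − 6p_{RxPlus} + p_{MedCo} = 0 ⇒ p_{RxPlus} = 42.5 + (1/6)p_{MedCo}.
Similarly p_{MedCo} = 46 + (1/6)p_{RxPlus}.
Substituting the second reaction function into the first: p_{RxPlus} = 42.5 + (1/6)(46 + (1/6)p_{RxPlus}), which gives (35/36)p_{RxPlus} = 301/6 ⇒ p_{RxPlus} = 51.6.
Then p_{MedCo} = 46 + (1/6)·51.6 = 54.6.

51.6, 54.6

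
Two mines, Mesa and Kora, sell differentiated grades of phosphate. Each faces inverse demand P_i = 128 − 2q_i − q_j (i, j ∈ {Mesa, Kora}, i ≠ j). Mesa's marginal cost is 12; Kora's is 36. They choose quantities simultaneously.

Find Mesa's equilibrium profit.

Mine Mesa's profit: π = q_{Mesa}(128 − 2q_{Mesa} − q_{Kora}) − 12q_{Mesa}.
∂π/∂q_{Mesa} = 116 − 4q_{Mesa} − q_{Kora} = 0 ⇒ q_{Mesa} = 29 − 0.25q_{Kora}.
Similarly q_{Kora} = 23 − 0.25q_{Mesa}.
Plugging q_{Kora} into Mesa's best response: q_{Mesa} = 29 − 0.25(23 − 0.25q_{Mesa}) ⇒ 0.9375q_{Mesa} = 23.25, so q_{Mesa} = 24.8.
Then q_{Kora} = 23 − 0.25·24.8 = 16.8.
P_{Mesa} = 128 − 2·24.8 − 16.8 = 61.6.
Profit = (61.6 − 12)·24.8 = 1230.08.

1230.08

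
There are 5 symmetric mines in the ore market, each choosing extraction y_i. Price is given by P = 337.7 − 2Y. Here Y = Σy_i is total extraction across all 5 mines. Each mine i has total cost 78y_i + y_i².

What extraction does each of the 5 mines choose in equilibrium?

18.55

A representative mine's profit is π_i = y_i(337.7 − 2Y) − 78y_i − y_i², with Y = y_i + Σ_{j≠i} y_j.
First-order condition: 259.7 − 6y_i − 2Σ_{j≠i} y_j = 0.
In a symmetric equilibrium every mine chooses the same y, so Σ_{j≠i} y_j = 4y. The condition becomes 259.7 − 14y = 0, giving y = 259.7/14 = 18.55.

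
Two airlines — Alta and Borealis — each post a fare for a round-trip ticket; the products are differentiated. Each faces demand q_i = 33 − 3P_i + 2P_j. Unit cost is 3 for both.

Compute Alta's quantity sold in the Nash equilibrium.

Alta's profit: π = (P_{Alta} − 3)(33 − 3P_{Alta} + 2P_{Borealis}).
∂π/∂P_{Alta} = 42 − 6P_{Alta} + 2P_{Borealis} = 0 ⇒ P_{Alta} = 7 + (1/3)P_{Borealis}.
The game is symmetric, so in equilibrium P_{Borealis} = P_{Alta}: the reaction function gives (2/3)P_{Alta} = 7, hence P_{Alta} = 10.5.
q_{Alta} = 33 − 3·10.5 + 2·10.5 = 22.5.

22.5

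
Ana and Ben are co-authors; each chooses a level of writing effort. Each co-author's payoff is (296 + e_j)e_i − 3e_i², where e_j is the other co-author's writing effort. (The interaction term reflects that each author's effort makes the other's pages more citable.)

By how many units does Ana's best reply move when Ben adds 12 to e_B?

2

Ana's payoff is (296 + e_B)e_A − 3e_A².
∂π/∂e_A = 296 + e_B − 6e_A = 0, so e_A = 148/3 + (1/6)e_B.
The reaction-function slope is 1/6, so a 12-unit rise in e_B moves e_A by 1/6 × 12 = 2. Ana's best response rises — the actions are strategic complements.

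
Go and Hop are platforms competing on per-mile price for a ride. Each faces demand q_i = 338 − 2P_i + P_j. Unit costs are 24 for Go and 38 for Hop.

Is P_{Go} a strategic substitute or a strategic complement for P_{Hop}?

Go's profit: π = (P_{Go} − 24)(338 − 2P_{Go} + P_{Hop}).
∂π/∂P_{Go} = 386 − 4P_{Go} + P_{Hop} = 0 ⇒ P_{Go} = 96.5 + 0.25P_{Hop}.
The best-response slope dP_{Go}/dP_{Hop} = 0.25 > 0: the reaction function is upward-sloping, so the choices are strategic complements.

strategic complements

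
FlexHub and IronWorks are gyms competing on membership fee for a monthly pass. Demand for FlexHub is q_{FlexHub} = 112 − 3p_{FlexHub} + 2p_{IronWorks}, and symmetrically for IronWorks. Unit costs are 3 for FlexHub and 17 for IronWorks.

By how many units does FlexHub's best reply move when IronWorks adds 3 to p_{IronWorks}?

1

FlexHub's profit: π = (p_{FlexHub} − 3)(112 − 3p_{FlexHub} + 2p_{IronWorks}).
∂π/∂p_{FlexHub} = 121 − 6p_{FlexHub} + 2p_{IronWorks} = 0 ⇒ p_{FlexHub} = 121/6 + (1/3)p_{IronWorks}.
The reaction-function slope is 1/3, so a 3-unit rise in p_{IronWorks} moves p_{FlexHub} by 1/3 × 3 = 1. FlexHub's best response rises — the actions are strategic complements.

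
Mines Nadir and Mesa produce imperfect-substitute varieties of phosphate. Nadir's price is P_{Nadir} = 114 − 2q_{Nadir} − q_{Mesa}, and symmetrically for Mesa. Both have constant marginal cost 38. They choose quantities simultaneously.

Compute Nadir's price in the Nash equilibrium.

Mine Nadir's profit: π = q_{Nadir}(114 − 2q_{Nadir} − q_{Mesa}) − 38q_{Nadir}.
∂π/∂q_{Nadir} = 76 − 4q_{Nadir} − q_{Mesa} = 0 ⇒ q_{Nadir} = 19 − 0.25q_{Mesa}.
The game is symmetric, so in equilibrium q_{Mesa} = q_{Nadir}: the reaction function gives 1.25q_{Nadir} = 19, hence q_{Nadir} = 15.2.
P_{Nadir} = 114 − 2·15.2 − 15.2 = 68.4.

68.4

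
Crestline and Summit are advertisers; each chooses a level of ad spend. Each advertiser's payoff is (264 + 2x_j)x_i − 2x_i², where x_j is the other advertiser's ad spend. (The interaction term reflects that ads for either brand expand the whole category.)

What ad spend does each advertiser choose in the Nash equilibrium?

Crestline's payoff is (264 + 2x_S)x_C − 2x_C².
∂π/∂x_C = 264 + 2x_S − 4x_C = 0, so x_C = 66 + 0.5x_S.
The game is symmetric, so in equilibrium x_S = x_C: the reaction function gives 0.5x_C = 66, hence x_C = 132.

132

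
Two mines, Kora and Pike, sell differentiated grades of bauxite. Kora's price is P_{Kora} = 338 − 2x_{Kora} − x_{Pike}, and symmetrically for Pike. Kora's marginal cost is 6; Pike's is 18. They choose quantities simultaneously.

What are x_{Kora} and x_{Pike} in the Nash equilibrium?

67.2, 63.2

Mine Kora's profit: π = x_{Kora}(338 − 2x_{Kora} − x_{Pike}) − 6x_{Kora}.
∂π/∂x_{Kora} = 332 − 4x_{Kora} − x_{Pike} = 0 ⇒ x_{Kora} = 83 − 0.25x_{Pike}.
Similarly x_{Pike} = 80 − 0.25x_{Kora}.
Substituting the second reaction function into the first: x_{Kora} = 83 − 0.25(80 − 0.25x_{Kora}), which gives 0.9375x_{Kora} = 63 ⇒ x_{Kora} = 67.2.
Then x_{Pike} = 80 − 0.25·67.2 = 63.2.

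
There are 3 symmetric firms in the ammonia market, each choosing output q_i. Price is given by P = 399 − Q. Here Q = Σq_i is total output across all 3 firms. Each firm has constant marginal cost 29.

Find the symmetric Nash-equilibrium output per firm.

A representative firm's profit is π_i = q_i(399 − Q) − 29q_i, with Q = q_i + Σ_{j≠i} q_j.
First-order condition: 370 − 2q_i − Σ_{j≠i} q_j = 0.
With identical firms, set every q_j = q: then 370 − 2q − 2q = 0, i.e. q = 370/4 = 92.5.

92.5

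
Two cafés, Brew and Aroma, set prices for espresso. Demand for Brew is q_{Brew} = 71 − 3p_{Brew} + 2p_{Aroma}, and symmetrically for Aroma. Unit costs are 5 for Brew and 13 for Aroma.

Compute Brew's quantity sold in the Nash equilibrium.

Brew's profit: π = (p_{Brew} − 5)(71 − 3p_{Brew} + 2p_{Aroma}).
∂π/∂p_{Brew} = 86 − 6p_{Brew} + 2p_{Aroma} = 0 ⇒ p_{Brew} = 43/3 + (1/3)p_{Aroma}.
Similarly p_{Aroma} = 55/3 + (1/3)p_{Brew}.
Plugging p_{Aroma} into Brew's best response: p_{Brew} = 43/3 + (1/3)(55/3 + (1/3)p_{Brew}) ⇒ (8/9)p_{Brew} = 184/9, so p_{Brew} = 23.
Then p_{Aroma} = 55/3 + (1/3)·23 = 26.
q_{Brew} = 71 − 3·23 + 2·26 = 54.

54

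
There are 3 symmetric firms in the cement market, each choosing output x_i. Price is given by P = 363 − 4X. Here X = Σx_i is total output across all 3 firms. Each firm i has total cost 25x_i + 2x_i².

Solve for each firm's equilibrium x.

16.9

A representative firm's profit is π_i = x_i(363 − 4X) − 25x_i − 2x_i², with X = x_i + Σ_{j≠i} x_j.
First-order condition: 338 − 12x_i − 4Σ_{j≠i} x_j = 0.
With identical firms, set every x_j = x: then 338 − 12x − 8x = 0, i.e. x = 338/20 = 16.9.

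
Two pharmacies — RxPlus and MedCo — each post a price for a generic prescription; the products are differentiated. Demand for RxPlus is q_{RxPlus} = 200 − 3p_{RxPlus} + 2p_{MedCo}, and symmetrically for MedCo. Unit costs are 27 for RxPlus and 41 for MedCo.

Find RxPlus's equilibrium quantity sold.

RxPlus's profit: π = (p_{RxPlus} − 27)(200 − 3p_{RxPlus} + 2p_{MedCo}).
∂π/∂p_{RxPlus} = 281 − 6p_{RxPlus} + 2p_{MedCo} = 0 ⇒ p_{RxPlus} = 281/6 + (1/3)p_{MedCo}.
Similarly p_{MedCo} = 323/6 + (1/3)p_{RxPlus}.
Solving the two reaction functions simultaneously: (1 − (1/3)(1/3))p_{RxPlus} = 281/6 + (1/3)·(323/6), so (8/9)p_{RxPlus} = 583/9 and p_{RxPlus} = 72.875.
Then p_{MedCo} = 323/6 + (1/3)·72.875 = 78.125.
q_{RxPlus} = 200 − 3·72.875 + 2·78.125 = 137.625.

137.625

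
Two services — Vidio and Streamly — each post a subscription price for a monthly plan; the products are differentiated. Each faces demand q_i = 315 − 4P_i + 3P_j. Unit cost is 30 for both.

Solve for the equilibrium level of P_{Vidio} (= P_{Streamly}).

Vidio's profit: π = (P_{Vidio} − 30)(315 − 4P_{Vidio} + 3P_{Streamly}).
∂π/∂P_{Vidio} = 435 − 8P_{Vidio} + 3P_{Streamly} = 0 ⇒ P_{Vidio} = 54.375 + 0.375P_{Streamly}.
By symmetry P_{Streamly} = P_{Vidio}; substituting into the reaction function, 0.625P_{Vidio} = 54.375 and P_{Vidio} = 87.

87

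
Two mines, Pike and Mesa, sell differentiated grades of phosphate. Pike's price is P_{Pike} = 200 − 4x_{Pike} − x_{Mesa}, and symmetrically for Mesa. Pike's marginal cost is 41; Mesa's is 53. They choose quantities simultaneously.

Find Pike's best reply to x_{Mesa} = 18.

Mine Pike's profit: π = x_{Pike}(200 − 4x_{Pike} − x_{Mesa}) − 41x_{Pike}.
∂π/∂x_{Pike} = 159 − 8x_{Pike} − x_{Mesa} = 0 ⇒ x_{Pike} = 19.875 − 0.125x_{Mesa}.
At x_{Mesa} = 18: x_{Pike} = 19.875 − 0.125·18 = 17.625.

17.625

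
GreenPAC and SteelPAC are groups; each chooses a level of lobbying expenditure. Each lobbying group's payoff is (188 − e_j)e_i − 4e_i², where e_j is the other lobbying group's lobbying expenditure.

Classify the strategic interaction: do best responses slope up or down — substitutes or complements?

strategic substitutes

GreenPAC's payoff is (188 − e_S)e_G − 4e_G².
∂π/∂e_G = 188 − e_S − 8e_G = 0, so e_G = 23.5 − 0.125e_S.
The best-response slope de_G/de_S = −0.125 < 0: the reaction function is downward-sloping, so the choices are strategic substitutes.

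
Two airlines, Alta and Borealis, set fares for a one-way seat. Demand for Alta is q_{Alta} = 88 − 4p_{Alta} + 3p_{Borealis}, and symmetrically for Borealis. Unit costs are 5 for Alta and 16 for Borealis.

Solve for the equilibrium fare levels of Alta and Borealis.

Alta's profit: π = (p_{Alta} − 5)(88 − 4p_{Alta} + 3p_{Borealis}).
∂π/∂p_{Alta} = 108 − 8p_{Alta} + 3p_{Borealis} = 0 ⇒ p_{Alta} = 13.5 + 0.375p_{Borealis}.
Similarly p_{Borealis} = 19 + 0.375p_{Alta}.
Substituting the second reaction function into the first: p_{Alta} = 13.5 + 0.375(19 + 0.375p_{Alta}), which gives (55/64)p_{Alta} = 20.625 ⇒ p_{Alta} = 24.
Then p_{Borealis} = 19 + 0.375·24 = 28.

24, 28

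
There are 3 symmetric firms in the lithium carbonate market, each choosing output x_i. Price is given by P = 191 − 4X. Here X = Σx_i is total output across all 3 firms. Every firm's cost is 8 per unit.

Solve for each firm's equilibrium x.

A representative firm's profit is π_i = x_i(191 − 4X) − 8x_i, with X = x_i + Σ_{j≠i} x_j.
First-order condition: 183 − 8x_i − 4Σ_{j≠i} x_j = 0.
With identical firms, set every x_j = x: then 183 − 8x − 8x = 0, i.e. x = 183/16 = 11.4375.

11.4375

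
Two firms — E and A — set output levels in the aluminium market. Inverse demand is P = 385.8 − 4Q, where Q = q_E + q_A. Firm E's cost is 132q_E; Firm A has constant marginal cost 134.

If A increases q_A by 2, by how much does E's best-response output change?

-1

Firm E's profit: π = q_E(385.8 − 4(q_E + q_A)) − 132q_E.
∂π/∂q_E = 253.8 − 8q_E − 4q_A = 0, so q_E = 31.725 − 0.5q_A.
The reaction-function slope is −0.5, so a 2-unit rise in q_A moves q_E by −0.5 × 2 = −1. E's best response falls — the actions are strategic substitutes.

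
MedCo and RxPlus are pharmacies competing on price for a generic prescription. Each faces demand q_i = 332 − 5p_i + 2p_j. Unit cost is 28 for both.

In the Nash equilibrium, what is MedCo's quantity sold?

MedCo's profit: π = (p_{MedCo} − 28)(332 − 5p_{MedCo} + 2p_{RxPlus}).
∂π/∂p_{MedCo} = 472 − 10p_{MedCo} + 2p_{RxPlus} = 0 ⇒ p_{MedCo} = 47.2 + 0.2p_{RxPlus}.
The game is symmetric, so in equilibrium p_{RxPlus} = p_{MedCo}: the reaction function gives 0.8p_{MedCo} = 47.2, hence p_{MedCo} = 59.
q_{MedCo} = 332 − 5·59 + 2·59 = 155.

155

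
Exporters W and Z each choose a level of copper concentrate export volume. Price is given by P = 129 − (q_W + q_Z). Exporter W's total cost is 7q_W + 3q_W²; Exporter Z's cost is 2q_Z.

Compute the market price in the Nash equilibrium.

61.6

Exporter W's profit: π = q_W(129 − (q_W + q_Z)) − 7q_W − 3q_W².
∂π/∂q_W = 122 − 8q_W − q_Z = 0, so q_W = 15.25 − 0.125q_Z.
For Z: ∂π/∂q_Z = 127 − 2q_Z − q_W = 0 ⇒ q_Z = 63.5 − 0.5q_W.
Plugging q_Z into W's best response: q_W = 15.25 − 0.125(63.5 − 0.5q_W) ⇒ 0.9375q_W = 7.3125, so q_W = 7.8.
Then q_Z = 63.5 − 0.5·7.8 = 59.6.
Equilibrium price: P = 129 − 67.4 = 61.6.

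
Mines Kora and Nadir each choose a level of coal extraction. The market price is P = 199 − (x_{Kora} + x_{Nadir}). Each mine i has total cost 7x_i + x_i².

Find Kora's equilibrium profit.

Mine Kora's profit: π = x_{Kora}(199 − (x_{Kora} + x_{Nadir})) − 7x_{Kora} − x_{Kora}².
∂π/∂x_{Kora} = 192 − 4x_{Kora} − x_{Nadir} = 0, so x_{Kora} = 48 − 0.25x_{Nadir}.
By symmetry x_{Nadir} = x_{Kora}; substituting into the reaction function, 1.25x_{Kora} = 48 and x_{Kora} = 38.4.
Price P = 199 − 76.8 = 122.2.
Kora's profit: (122.2 − 7)·38.4 − (38.4)² = 2949.12.

2949.12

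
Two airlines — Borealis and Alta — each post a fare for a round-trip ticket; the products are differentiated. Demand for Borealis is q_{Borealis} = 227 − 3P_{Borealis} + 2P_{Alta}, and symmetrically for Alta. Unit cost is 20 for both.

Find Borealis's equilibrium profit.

8034.1875

Borealis's profit: π = (P_{Borealis} − 20)(227 − 3P_{Borealis} + 2P_{Alta}).
∂π/∂P_{Borealis} = 287 − 6P_{Borealis} + 2P_{Alta} = 0 ⇒ P_{Borealis} = 287/6 + (1/3)P_{Alta}.
By symmetry P_{Alta} = P_{Borealis}; substituting into the reaction function, (2/3)P_{Borealis} = 287/6 and P_{Borealis} = 71.75.
q_{Borealis} = 227 − 3·71.75 + 2·71.75 = 155.25.
Profit = (71.75 − 20)·155.25 = 8034.1875.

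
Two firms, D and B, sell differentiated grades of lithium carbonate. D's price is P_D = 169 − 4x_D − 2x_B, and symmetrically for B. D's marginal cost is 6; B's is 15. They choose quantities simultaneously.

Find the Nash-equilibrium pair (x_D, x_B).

16.6, 15.1

Firm D's profit: π = x_D(169 − 4x_D − 2x_B) − 6x_D.
∂π/∂x_D = 163 − 8x_D − 2x_B = 0 ⇒ x_D = 20.375 − 0.25x_B.
Similarly x_B = 19.25 − 0.25x_D.
Plugging x_B into D's best response: x_D = 20.375 − 0.25(19.25 − 0.25x_D) ⇒ 0.9375x_D = 15.5625, so x_D = 16.6.
Then x_B = 19.25 − 0.25·16.6 = 15.1.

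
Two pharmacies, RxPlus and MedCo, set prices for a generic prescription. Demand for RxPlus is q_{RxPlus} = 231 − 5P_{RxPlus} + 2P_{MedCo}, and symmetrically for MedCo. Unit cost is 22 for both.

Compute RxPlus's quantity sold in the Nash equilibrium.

RxPlus's profit: π = (P_{RxPlus} − 22)(231 − 5P_{RxPlus} + 2P_{MedCo}).
∂π/∂P_{RxPlus} = 341 − 10P_{RxPlus} + 2P_{MedCo} = 0 ⇒ P_{RxPlus} = 34.1 + 0.2P_{MedCo}.
The game is symmetric, so in equilibrium P_{MedCo} = P_{RxPlus}: the reaction function gives 0.8P_{RxPlus} = 34.1, hence P_{RxPlus} = 42.625.
q_{RxPlus} = 231 − 5·42.625 + 2·42.625 = 103.125.

103.125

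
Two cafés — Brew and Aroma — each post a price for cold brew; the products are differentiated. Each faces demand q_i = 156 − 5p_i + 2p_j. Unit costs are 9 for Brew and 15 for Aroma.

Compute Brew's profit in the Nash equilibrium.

1402.8125

Brew's profit: π = (p_{Brew} − 9)(156 − 5p_{Brew} + 2p_{Aroma}).
∂π/∂p_{Brew} = 201 − 10p_{Brew} + 2p_{Aroma} = 0 ⇒ p_{Brew} = 20.1 + 0.2p_{Aroma}.
Similarly p_{Aroma} = 23.1 + 0.2p_{Brew}.
Substituting the second reaction function into the first: p_{Brew} = 20.1 + 0.2(23.1 + 0.2p_{Brew}), which gives 0.96p_{Brew} = 24.72 ⇒ p_{Brew} = 25.75.
Then p_{Aroma} = 23.1 + 0.2·25.75 = 28.25.
q_{Brew} = 156 − 5·25.75 + 2·28.25 = 83.75.
Profit = (25.75 − 9)·83.75 = 1402.8125.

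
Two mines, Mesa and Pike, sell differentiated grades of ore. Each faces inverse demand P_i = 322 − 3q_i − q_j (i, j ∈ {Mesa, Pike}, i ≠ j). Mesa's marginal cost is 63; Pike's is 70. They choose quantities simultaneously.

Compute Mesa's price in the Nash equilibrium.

174.6

Mine Mesa's profit: π = q_{Mesa}(322 − 3q_{Mesa} − q_{Pike}) − 63q_{Mesa}.
∂π/∂q_{Mesa} = 259 − 6q_{Mesa} − q_{Pike} = 0 ⇒ q_{Mesa} = 259/6 − (1/6)q_{Pike}.
Similarly q_{Pike} = 42 − (1/6)q_{Mesa}.
Plugging q_{Pike} into Mesa's best response: q_{Mesa} = 259/6 − (1/6)(42 − (1/6)q_{Mesa}) ⇒ (35/36)q_{Mesa} = 217/6, so q_{Mesa} = 37.2.
Then q_{Pike} = 42 − (1/6)·37.2 = 35.8.
P_{Mesa} = 322 − 3·37.2 − 35.8 = 174.6.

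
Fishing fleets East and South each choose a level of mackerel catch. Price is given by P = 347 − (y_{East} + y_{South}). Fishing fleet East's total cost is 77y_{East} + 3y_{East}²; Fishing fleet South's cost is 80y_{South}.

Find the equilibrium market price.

204.4

Fishing fleet East's profit: π = y_{East}(347 − (y_{East} + y_{South})) − 77y_{East} − 3y_{East}².
∂π/∂y_{East} = 270 − 8y_{East} − y_{South} = 0, so y_{East} = 33.75 − 0.125y_{South}.
For South: ∂π/∂y_{South} = 267 − 2y_{South} − y_{East} = 0 ⇒ y_{South} = 133.5 − 0.5y_{East}.
Plugging y_{South} into East's best response: y_{East} = 33.75 − 0.125(133.5 − 0.5y_{East}) ⇒ 0.9375y_{East} = 17.0625, so y_{East} = 18.2.
Then y_{South} = 133.5 − 0.5·18.2 = 124.4.
Equilibrium price: P = 347 − 142.6 = 204.4.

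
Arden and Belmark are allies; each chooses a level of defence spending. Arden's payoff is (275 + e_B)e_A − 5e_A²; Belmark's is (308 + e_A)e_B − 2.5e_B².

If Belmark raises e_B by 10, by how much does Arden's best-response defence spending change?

1

Expanding Arden's payoff: 275e_A + e_Be_A − 5e_A².
∂π/∂e_A = 275 + e_B − 10e_A = 0, so e_A = 27.5 + 0.1e_B.
The reaction-function slope is 0.1, so a 10-unit rise in e_B moves e_A by 0.1 × 10 = 1. Arden's best response rises — the actions are strategic complements.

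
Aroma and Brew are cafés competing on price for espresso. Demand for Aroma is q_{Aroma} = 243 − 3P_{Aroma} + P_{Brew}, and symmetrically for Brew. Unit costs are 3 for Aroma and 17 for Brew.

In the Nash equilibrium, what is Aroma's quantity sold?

145.8

Aroma's profit: π = (P_{Aroma} − 3)(243 − 3P_{Aroma} + P_{Brew}).
∂π/∂P_{Aroma} = 252 − 6P_{Aroma} + P_{Brew} = 0 ⇒ P_{Aroma} = 42 + (1/6)P_{Brew}.
Similarly P_{Brew} = 49 + (1/6)P_{Aroma}.
Solving the two reaction functions simultaneously: (1 − (1/6)(1/6))P_{Aroma} = 42 + (1/6)·49, so (35/36)P_{Aroma} = 301/6 and P_{Aroma} = 51.6.
Then P_{Brew} = 49 + (1/6)·51.6 = 57.6.
q_{Aroma} = 243 − 3·51.6 + 57.6 = 145.8.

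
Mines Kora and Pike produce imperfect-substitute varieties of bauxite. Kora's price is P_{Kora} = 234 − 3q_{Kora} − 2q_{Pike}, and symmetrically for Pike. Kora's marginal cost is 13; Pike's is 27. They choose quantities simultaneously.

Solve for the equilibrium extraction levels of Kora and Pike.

28.5, 25

Mine Kora's profit: π = q_{Kora}(234 − 3q_{Kora} − 2q_{Pike}) − 13q_{Kora}.
∂π/∂q_{Kora} = 221 − 6q_{Kora} − 2q_{Pike} = 0 ⇒ q_{Kora} = 221/6 − (1/3)q_{Pike}.
Similarly q_{Pike} = 34.5 − (1/3)q_{Kora}.
Substituting the second reaction function into the first: q_{Kora} = 221/6 − (1/3)(34.5 − (1/3)q_{Kora}), which gives (8/9)q_{Kora} = 76/3 ⇒ q_{Kora} = 28.5.
Then q_{Pike} = 34.5 − (1/3)·28.5 = 25.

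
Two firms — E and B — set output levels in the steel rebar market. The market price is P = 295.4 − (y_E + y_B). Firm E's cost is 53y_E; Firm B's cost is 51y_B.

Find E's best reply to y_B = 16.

113.2

Firm E's profit: π = y_E(295.4 − (y_E + y_B)) − 53y_E.
∂π/∂y_E = 242.4 − 2y_E − y_B = 0, so y_E = 121.2 − 0.5y_B.
At y_B = 16: y_E = 121.2 − 0.5·16 = 113.2.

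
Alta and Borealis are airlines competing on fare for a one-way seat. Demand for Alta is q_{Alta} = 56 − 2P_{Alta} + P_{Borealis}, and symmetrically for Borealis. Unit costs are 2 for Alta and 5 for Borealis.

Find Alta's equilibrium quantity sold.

Alta's profit: π = (P_{Alta} − 2)(56 − 2P_{Alta} + P_{Borealis}).
∂π/∂P_{Alta} = 60 − 4P_{Alta} + P_{Borealis} = 0 ⇒ P_{Alta} = 15 + 0.25P_{Borealis}.
Similarly P_{Borealis} = 16.5 + 0.25P_{Alta}.
Solving the two reaction functions simultaneously: (1 − (0.25)(0.25))P_{Alta} = 15 + 0.25·16.5, so 0.9375P_{Alta} = 19.125 and P_{Alta} = 20.4.
Then P_{Borealis} = 16.5 + 0.25·20.4 = 21.6.
q_{Alta} = 56 − 2·20.4 + 21.6 = 36.8.

36.8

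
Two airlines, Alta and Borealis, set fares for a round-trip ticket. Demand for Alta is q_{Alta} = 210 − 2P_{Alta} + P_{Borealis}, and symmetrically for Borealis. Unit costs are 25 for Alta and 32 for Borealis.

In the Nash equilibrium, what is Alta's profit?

Alta's profit: π = (P_{Alta} − 25)(210 − 2P_{Alta} + P_{Borealis}).
∂π/∂P_{Alta} = 260 − 4P_{Alta} + P_{Borealis} = 0 ⇒ P_{Alta} = 65 + 0.25P_{Borealis}.
Similarly P_{Borealis} = 68.5 + 0.25P_{Alta}.
Substituting the second reaction function into the first: P_{Alta} = 65 + 0.25(68.5 + 0.25P_{Alta}), which gives 0.9375P_{Alta} = 82.125 ⇒ P_{Alta} = 87.6.
Then P_{Borealis} = 68.5 + 0.25·87.6 = 90.4.
q_{Alta} = 210 − 2·87.6 + 90.4 = 125.2.
Profit = (87.6 − 25)·125.2 = 7837.52.

7837.52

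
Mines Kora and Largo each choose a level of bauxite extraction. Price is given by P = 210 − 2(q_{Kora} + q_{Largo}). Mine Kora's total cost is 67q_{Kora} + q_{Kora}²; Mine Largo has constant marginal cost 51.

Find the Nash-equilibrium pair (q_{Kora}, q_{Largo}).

12.7, 33.4

Mine Kora's profit: π = q_{Kora}(210 − 2(q_{Kora} + q_{Largo})) − 67q_{Kora} − q_{Kora}².
∂π/∂q_{Kora} = 143 − 6q_{Kora} − 2q_{Largo} = 0, so q_{Kora} = 143/6 − (1/3)q_{Largo}.
For Largo: ∂π/∂q_{Largo} = 159 − 4q_{Largo} − 2q_{Kora} = 0 ⇒ q_{Largo} = 39.75 − 0.5q_{Kora}.
Solving the two reaction functions simultaneously: (1 − (−1/3)(−0.5))q_{Kora} = 143/6 − (1/3)·39.75, so (5/6)q_{Kora} = 127/12 and q_{Kora} = 12.7.
Then q_{Largo} = 39.75 − 0.5·12.7 = 33.4.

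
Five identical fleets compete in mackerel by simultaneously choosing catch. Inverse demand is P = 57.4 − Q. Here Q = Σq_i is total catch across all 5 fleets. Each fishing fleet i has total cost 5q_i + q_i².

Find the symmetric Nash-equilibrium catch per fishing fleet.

6.55

A representative fishing fleet's profit is π_i = q_i(57.4 − Q) − 5q_i − q_i², with Q = q_i + Σ_{j≠i} q_j.
First-order condition: 52.4 − 4q_i − Σ_{j≠i} q_j = 0.
In a symmetric equilibrium every fishing fleet chooses the same q, so Σ_{j≠i} q_j = 4q. The condition becomes 52.4 − 8q = 0, giving q = 52.4/8 = 6.55.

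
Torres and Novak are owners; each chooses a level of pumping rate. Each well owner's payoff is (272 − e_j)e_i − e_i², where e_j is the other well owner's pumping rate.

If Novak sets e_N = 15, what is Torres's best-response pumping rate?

128.5

Torres's payoff is (272 − e_N)e_T − e_T².
∂π/∂e_T = 272 − e_N − 2e_T = 0, so e_T = 136 − 0.5e_N.
At e_N = 15: e_T = 136 − 0.5·15 = 128.5.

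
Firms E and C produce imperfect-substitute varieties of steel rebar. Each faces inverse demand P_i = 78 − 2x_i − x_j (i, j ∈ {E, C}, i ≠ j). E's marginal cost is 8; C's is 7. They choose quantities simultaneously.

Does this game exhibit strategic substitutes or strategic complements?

strategic substitutes

Firm E's profit: π = x_E(78 − 2x_E − x_C) − 8x_E.
∂π/∂x_E = 70 − 4x_E − x_C = 0 ⇒ x_E = 17.5 − 0.25x_C.
The best-response slope dx_E/dx_C = −0.25 < 0: the reaction function is downward-sloping, so the choices are strategic substitutes.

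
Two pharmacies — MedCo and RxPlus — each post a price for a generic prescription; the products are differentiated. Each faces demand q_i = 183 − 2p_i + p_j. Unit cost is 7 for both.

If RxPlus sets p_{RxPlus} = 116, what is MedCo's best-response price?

MedCo's profit: π = (p_{MedCo} − 7)(183 − 2p_{MedCo} + p_{RxPlus}).
∂π/∂p_{MedCo} = 197 − 4p_{MedCo} + p_{RxPlus} = 0 ⇒ p_{MedCo} = 49.25 + 0.25p_{RxPlus}.
At p_{RxPlus} = 116: p_{MedCo} = 49.25 + 0.25·116 = 78.25.

78.25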